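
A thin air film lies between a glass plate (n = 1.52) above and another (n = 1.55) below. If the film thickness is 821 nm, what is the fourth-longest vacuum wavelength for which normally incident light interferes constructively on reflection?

At the upper boundary (n = 1.52 to n = 1.0) the reflected ray undergoes no phase shift.
Ray reflecting at the bottom interface goes from n = 1.0 toward n = 1.55: a half-wave phase shift.
The two reflections differ by half a wavelength.
So the condition for constructive reflection is 2 n t = (m + ½) λ.
λ = 2 n t / (m + ½). The fourth-longest wavelength is m = 3: λ = 2 × 1.0 × 821 / 3.50 = 469 nm.

469 nm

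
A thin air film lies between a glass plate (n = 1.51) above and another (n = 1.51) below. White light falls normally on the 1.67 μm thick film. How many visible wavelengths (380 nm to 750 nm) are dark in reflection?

Ray reflecting at the top interface goes from n = 1.51 toward n = 1.0: no phase shift.
Ray reflecting at the bottom interface goes from n = 1.0 toward n = 1.51: a half-wave phase shift.
Net: one phase inversion between the two reflected rays.
So the condition for destructive reflection is 2 n t = m λ.
λ = 2 n t / m = 3340 / m nm.
m=4: 835 nm (IR); m=5: 668 nm (visible); m=6: 557 nm (visible); m=7: 477 nm (visible); m=8: 418 nm (visible); m=9: 371 nm (UV).

4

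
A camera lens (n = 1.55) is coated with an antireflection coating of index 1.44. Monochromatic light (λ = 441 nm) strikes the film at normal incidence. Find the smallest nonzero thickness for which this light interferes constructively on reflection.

153 nm

Top surface (1.0 → 1.44): reflection off a higher-index medium gives a half-wave phase shift.
Ray reflecting at the bottom interface goes from n = 1.44 toward n = 1.55: a half-wave phase shift.
The two reflections carry the same phase change, so no net offset.
For strong reflection here: 2 n t = m λ.
The smallest nonzero thickness corresponds to m = 1: t = m λ / (2 n) = 1.00 × 441 / (2 × 1.44) = 153 nm.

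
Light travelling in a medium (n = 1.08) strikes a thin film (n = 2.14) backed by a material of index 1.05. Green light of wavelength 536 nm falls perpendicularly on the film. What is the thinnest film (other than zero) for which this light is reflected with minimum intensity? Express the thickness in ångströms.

Top surface (1.08 → 2.14): reflection off a higher-index medium gives a half-wave phase shift.
At the lower boundary (n = 2.14 to n = 1.05) the reflected ray undergoes no phase shift.
The two reflections differ by half a wavelength.
So the condition for destructive reflection is 2 n t = m λ.
Minimum nonzero at m = 1: t = λ / (2 n) = 536 / (2 × 2.14) = 125 nm.

1252 Å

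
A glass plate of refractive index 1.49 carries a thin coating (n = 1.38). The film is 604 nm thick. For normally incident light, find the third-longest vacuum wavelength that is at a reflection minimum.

667 nm

Top surface (1.0 → 1.38): reflection off a higher-index medium gives a half-wave phase shift.
Bottom surface (1.38 → 1.49): reflection off a higher-index medium gives a half-wave phase shift.
The two reflections carry the same phase change, so no net offset.
With no net inversion, destructive interference in reflection requires 2 n t = (m + ½) λ.
λ = 2 n t / (m + ½). The third-longest wavelength is m = 2: λ = 2 × 1.38 × 604 / 2.50 = 667 nm.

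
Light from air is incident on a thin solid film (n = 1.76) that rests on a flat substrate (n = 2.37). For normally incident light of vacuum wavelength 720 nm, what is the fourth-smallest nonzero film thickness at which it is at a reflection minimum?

Top surface (1.0 → 1.76): reflection off a higher-index medium gives a half-wave phase shift.
Ray reflecting at the bottom interface goes from n = 1.76 toward n = 2.37: a half-wave phase shift.
Net: no relative phase inversion (both shifts match).
So the condition for destructive reflection is 2 n t = (m + ½) λ.
The fourth-smallest nonzero thickness corresponds to m = 3: t = (m + ½) λ / (2 n) = 3.50 × 720 / (2 × 1.76) = 716 nm.

716 nm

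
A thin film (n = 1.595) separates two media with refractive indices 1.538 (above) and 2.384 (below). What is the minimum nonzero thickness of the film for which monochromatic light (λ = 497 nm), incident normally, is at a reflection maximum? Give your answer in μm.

Ray reflecting at the top interface goes from n = 1.538 toward n = 1.595: a half-wave phase shift.
At the lower boundary (n = 1.595 to n = 2.384) the reflected ray undergoes a half-wave phase shift.
Zero or two π shifts → no net half-wave offset.
With no net inversion, constructive interference in reflection requires 2 n t = m λ.
Minimum nonzero at m = 1: t = λ / (2 n) = 497 / (2 × 1.595) = 156 nm.

0.156 μm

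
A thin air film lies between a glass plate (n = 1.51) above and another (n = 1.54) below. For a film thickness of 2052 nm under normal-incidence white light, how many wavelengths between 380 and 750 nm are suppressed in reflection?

5

At the upper boundary (n = 1.51 to n = 1.0) the reflected ray undergoes no phase shift.
At the lower boundary (n = 1.0 to n = 1.54) the reflected ray undergoes a half-wave phase shift.
Net: one phase inversion between the two reflected rays.
For minimum reflection here: 2 n t = m λ.
λ = 2 n t / m = 4104 / m nm.
m=5: 821 nm (IR); m=6: 684 nm (visible); m=7: 586 nm (visible); m=8: 513 nm (visible); m=9: 456 nm (visible); m=10: 410 nm (visible); m=11: 373 nm (UV).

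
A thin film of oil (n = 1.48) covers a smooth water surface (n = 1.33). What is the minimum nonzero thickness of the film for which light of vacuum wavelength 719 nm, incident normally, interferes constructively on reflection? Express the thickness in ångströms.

1215 Å

Ray reflecting at the top interface goes from n = 1.0 toward n = 1.48: a half-wave phase shift.
Bottom surface (1.48 → 1.33): reflection off a lower-index medium gives no phase shift.
Exactly one π shift → a net half-wave offset.
So the condition for constructive reflection is 2 n t = (m + ½) λ.
Minimum at m = 0: t = λ / (4 n) = 719 / (4 × 1.48) = 121 nm.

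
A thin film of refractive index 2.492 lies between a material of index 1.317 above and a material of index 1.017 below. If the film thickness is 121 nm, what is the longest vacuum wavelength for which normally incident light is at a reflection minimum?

Ray reflecting at the top interface goes from n = 1.317 toward n = 2.492: a half-wave phase shift.
Bottom surface (2.492 → 1.017): reflection off a lower-index medium gives no phase shift.
Net: one phase inversion between the two reflected rays.
For dark reflection here: 2 n t = m λ.
λ = 2 n t / m. The longest wavelength is m = 1: λ = 2 × 2.492 × 121 / 1.00 = 603 nm.

603 nm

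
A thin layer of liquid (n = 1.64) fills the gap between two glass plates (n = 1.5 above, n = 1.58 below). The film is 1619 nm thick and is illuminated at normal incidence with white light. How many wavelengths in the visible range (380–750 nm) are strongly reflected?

Top surface (1.5 → 1.64): reflection off a higher-index medium gives a half-wave phase shift.
Bottom surface (1.64 → 1.58): reflection off a lower-index medium gives no phase shift.
Net: one phase inversion between the two reflected rays.
So the condition for constructive reflection is 2 n t = (m + ½) λ.
λ = 2 n t / (m + ½) = 5310 / (m + ½) nm.
m=6: 817 nm (IR); m=7: 708 nm (visible); m=8: 625 nm (visible); m=9: 559 nm (visible); m=10: 506 nm (visible); m=11: 462 nm (visible); m=12: 425 nm (visible); m=13: 393 nm (visible); m=14: 366 nm (UV).

7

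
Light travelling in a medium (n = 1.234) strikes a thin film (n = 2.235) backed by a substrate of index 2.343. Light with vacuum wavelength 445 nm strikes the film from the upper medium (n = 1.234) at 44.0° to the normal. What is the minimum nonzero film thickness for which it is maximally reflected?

At the upper boundary (n = 1.234 to n = 2.235) the reflected ray undergoes a half-wave phase shift.
Ray reflecting at the bottom interface goes from n = 2.235 toward n = 2.343: a half-wave phase shift.
The two reflections carry the same phase change, so no net offset.
With no net inversion, constructive interference in reflection requires 2 n t cos θ_r = m λ.
Snell's law: 1.234 sin 44.0° = 2.235 sin θ_r → sin θ_r = 0.384, cos θ_r = 0.924.
Minimum nonzero at m = 1: t = λ / (2 n cos θ_r) = 445 / (2 × 2.235 × 0.924) = 108 nm.

108 nm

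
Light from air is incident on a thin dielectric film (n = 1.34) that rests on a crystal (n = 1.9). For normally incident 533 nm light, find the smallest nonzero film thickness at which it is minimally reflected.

99.4 nm

At the upper boundary (n = 1.0 to n = 1.34) the reflected ray undergoes a half-wave phase shift.
Bottom surface (1.34 → 1.9): reflection off a higher-index medium gives a half-wave phase shift.
Zero or two π shifts → no net half-wave offset.
With no net inversion, destructive interference in reflection requires 2 n t = (m + ½) λ.
Minimum at m = 0: t = λ / (4 n) = 533 / (4 × 1.34) = 99.4 nm.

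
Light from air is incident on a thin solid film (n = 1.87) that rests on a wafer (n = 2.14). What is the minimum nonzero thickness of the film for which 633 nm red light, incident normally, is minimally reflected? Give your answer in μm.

0.0846 μm

Top surface (1.0 → 1.87): reflection off a higher-index medium gives a half-wave phase shift.
Bottom surface (1.87 → 2.14): reflection off a higher-index medium gives a half-wave phase shift.
The two reflections carry the same phase change, so no net offset.
With no net inversion, destructive interference in reflection requires 2 n t = (m + ½) λ.
Minimum at m = 0: t = λ / (4 n) = 633 / (4 × 1.87) = 84.6 nm.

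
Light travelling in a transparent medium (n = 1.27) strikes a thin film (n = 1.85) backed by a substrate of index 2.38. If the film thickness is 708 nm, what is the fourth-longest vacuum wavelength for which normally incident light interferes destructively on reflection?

748 nm

Ray reflecting at the top interface goes from n = 1.27 toward n = 1.85: a half-wave phase shift.
At the lower boundary (n = 1.85 to n = 2.38) the reflected ray undergoes a half-wave phase shift.
Net: no relative phase inversion (both shifts match).
For weak reflection here: 2 n t = (m + ½) λ.
λ = 2 n t / (m + ½). The fourth-longest wavelength is m = 3: λ = 2 × 1.85 × 708 / 3.50 = 748 nm.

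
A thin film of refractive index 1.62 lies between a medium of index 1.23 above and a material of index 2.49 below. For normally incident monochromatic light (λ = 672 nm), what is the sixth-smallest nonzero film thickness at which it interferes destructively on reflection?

1141 nm

Ray reflecting at the top interface goes from n = 1.23 toward n = 1.62: a half-wave phase shift.
Ray reflecting at the bottom interface goes from n = 1.62 toward n = 2.49: a half-wave phase shift.
Net: no relative phase inversion (both shifts match).
For weak reflection here: 2 n t = (m + ½) λ.
The sixth-smallest nonzero thickness corresponds to m = 5: t = (m + ½) λ / (2 n) = 5.50 × 672 / (2 × 1.62) = 1141 nm.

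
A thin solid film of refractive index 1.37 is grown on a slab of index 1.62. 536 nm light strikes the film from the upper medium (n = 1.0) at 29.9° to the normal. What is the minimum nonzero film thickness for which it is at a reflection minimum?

105 nm

At the upper boundary (n = 1.0 to n = 1.37) the reflected ray undergoes a half-wave phase shift.
At the lower boundary (n = 1.37 to n = 1.62) the reflected ray undergoes a half-wave phase shift.
Zero or two π shifts → no net half-wave offset.
So the condition for destructive reflection is 2 n t cos θ_r = (m + ½) λ.
Snell's law: 1.0 sin 29.9° = 1.37 sin θ_r → sin θ_r = 0.364, cos θ_r = 0.931.
Minimum at m = 0: t = λ / (4 n cos θ_r) = 536 / (4 × 1.37 × 0.931) = 105 nm.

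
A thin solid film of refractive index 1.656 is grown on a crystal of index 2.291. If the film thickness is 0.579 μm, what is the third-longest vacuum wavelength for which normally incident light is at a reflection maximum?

639 nm

Top surface (1.0 → 1.656): reflection off a higher-index medium gives a half-wave phase shift.
Ray reflecting at the bottom interface goes from n = 1.656 toward n = 2.291: a half-wave phase shift.
Zero or two π shifts → no net half-wave offset.
With no net inversion, constructive interference in reflection requires 2 n t = m λ.
λ = 2 n t / m. The third-longest wavelength is m = 3: λ = 2 × 1.656 × 579 / 3.00 = 639 nm.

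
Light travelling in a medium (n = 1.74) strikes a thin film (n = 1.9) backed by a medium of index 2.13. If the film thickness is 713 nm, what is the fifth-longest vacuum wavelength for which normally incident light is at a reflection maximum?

542 nm

Top surface (1.74 → 1.9): reflection off a higher-index medium gives a half-wave phase shift.
At the lower boundary (n = 1.9 to n = 2.13) the reflected ray undergoes a half-wave phase shift.
Zero or two π shifts → no net half-wave offset.
With no net inversion, constructive interference in reflection requires 2 n t = m λ.
λ = 2 n t / m. The fifth-longest wavelength is m = 5: λ = 2 × 1.9 × 713 / 5.00 = 542 nm.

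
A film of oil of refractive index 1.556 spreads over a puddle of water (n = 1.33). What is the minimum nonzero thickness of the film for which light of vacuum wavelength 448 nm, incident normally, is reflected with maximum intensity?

72.0 nm

Ray reflecting at the top interface goes from n = 1.0 toward n = 1.556: a half-wave phase shift.
At the lower boundary (n = 1.556 to n = 1.33) the reflected ray undergoes no phase shift.
Net: one phase inversion between the two reflected rays.
With one net inversion, constructive interference in reflection requires 2 n t = (m + ½) λ.
Minimum at m = 0: t = λ / (4 n) = 448 / (4 × 1.556) = 72.0 nm.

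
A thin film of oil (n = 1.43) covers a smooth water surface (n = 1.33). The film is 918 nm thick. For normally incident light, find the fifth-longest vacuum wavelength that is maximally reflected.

Top surface (1.0 → 1.43): reflection off a higher-index medium gives a half-wave phase shift.
Bottom surface (1.43 → 1.33): reflection off a lower-index medium gives no phase shift.
Net: one phase inversion between the two reflected rays.
For strong reflection here: 2 n t = (m + ½) λ.
λ = 2 n t / (m + ½). The fifth-longest wavelength is m = 4: λ = 2 × 1.43 × 918 / 4.50 = 583 nm.

583 nm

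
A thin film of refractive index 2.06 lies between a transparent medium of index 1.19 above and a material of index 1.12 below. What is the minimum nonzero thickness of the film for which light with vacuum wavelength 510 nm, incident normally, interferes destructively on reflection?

124 nm

Ray reflecting at the top interface goes from n = 1.19 toward n = 2.06: a half-wave phase shift.
Ray reflecting at the bottom interface goes from n = 2.06 toward n = 1.12: no phase shift.
Exactly one π shift → a net half-wave offset.
With one net inversion, destructive interference in reflection requires 2 n t = m λ.
Minimum nonzero at m = 1: t = λ / (2 n) = 510 / (2 × 2.06) = 124 nm.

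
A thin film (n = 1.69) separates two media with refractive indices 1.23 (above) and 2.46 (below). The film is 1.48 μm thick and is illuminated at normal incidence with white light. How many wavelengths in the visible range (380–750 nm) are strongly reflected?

At the upper boundary (n = 1.23 to n = 1.69) the reflected ray undergoes a half-wave phase shift.
Ray reflecting at the bottom interface goes from n = 1.69 toward n = 2.46: a half-wave phase shift.
Zero or two π shifts → no net half-wave offset.
With no net inversion, constructive interference in reflection requires 2 n t = m λ.
λ = 2 n t / m = 5002 / m nm.
m=6: 834 nm (IR); m=7: 715 nm (visible); m=8: 625 nm (visible); m=9: 556 nm (visible); m=10: 500 nm (visible); m=11: 455 nm (visible); m=12: 417 nm (visible); m=13: 385 nm (visible); m=14: 357 nm (UV).

7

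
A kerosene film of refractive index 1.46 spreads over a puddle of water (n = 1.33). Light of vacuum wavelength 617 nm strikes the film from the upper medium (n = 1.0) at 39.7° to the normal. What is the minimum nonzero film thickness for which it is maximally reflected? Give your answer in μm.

Top surface (1.0 → 1.46): reflection off a higher-index medium gives a half-wave phase shift.
Ray reflecting at the bottom interface goes from n = 1.46 toward n = 1.33: no phase shift.
Net: one phase inversion between the two reflected rays.
For bright reflection here: 2 n t cos θ_r = (m + ½) λ.
Snell's law: 1.0 sin 39.7° = 1.46 sin θ_r → sin θ_r = 0.438, cos θ_r = 0.899.
Minimum at m = 0: t = λ / (4 n cos θ_r) = 617 / (4 × 1.46 × 0.899) = 117 nm.

0.117 μm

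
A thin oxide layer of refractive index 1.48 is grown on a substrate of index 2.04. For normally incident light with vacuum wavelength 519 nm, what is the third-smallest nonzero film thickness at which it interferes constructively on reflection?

Ray reflecting at the top interface goes from n = 1.0 toward n = 1.48: a half-wave phase shift.
At the lower boundary (n = 1.48 to n = 2.04) the reflected ray undergoes a half-wave phase shift.
The two reflections carry the same phase change, so no net offset.
So the condition for constructive reflection is 2 n t = m λ.
The third-smallest nonzero thickness corresponds to m = 3: t = m λ / (2 n) = 3.00 × 519 / (2 × 1.48) = 526 nm.

526 nm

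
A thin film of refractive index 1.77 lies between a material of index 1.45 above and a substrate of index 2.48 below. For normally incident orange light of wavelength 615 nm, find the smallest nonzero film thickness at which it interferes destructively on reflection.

Top surface (1.45 → 1.77): reflection off a higher-index medium gives a half-wave phase shift.
At the lower boundary (n = 1.77 to n = 2.48) the reflected ray undergoes a half-wave phase shift.
The two reflections carry the same phase change, so no net offset.
For weak reflection here: 2 n t = (m + ½) λ.
Minimum at m = 0: t = λ / (4 n) = 615 / (4 × 1.77) = 86.9 nm.

86.9 nm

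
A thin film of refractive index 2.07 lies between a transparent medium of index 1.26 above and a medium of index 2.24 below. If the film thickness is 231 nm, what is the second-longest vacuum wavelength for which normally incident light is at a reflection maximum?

478 nm

Ray reflecting at the top interface goes from n = 1.26 toward n = 2.07: a half-wave phase shift.
Ray reflecting at the bottom interface goes from n = 2.07 toward n = 2.24: a half-wave phase shift.
Zero or two π shifts → no net half-wave offset.
For bright reflection here: 2 n t = m λ.
λ = 2 n t / m. The second-longest wavelength is m = 2: λ = 2 × 2.07 × 231 / 2.00 = 478 nm.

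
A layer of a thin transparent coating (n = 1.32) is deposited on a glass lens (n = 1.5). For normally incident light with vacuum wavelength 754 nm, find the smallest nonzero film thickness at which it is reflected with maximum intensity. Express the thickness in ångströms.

Top surface (1.0 → 1.32): reflection off a higher-index medium gives a half-wave phase shift.
At the lower boundary (n = 1.32 to n = 1.5) the reflected ray undergoes a half-wave phase shift.
Net: no relative phase inversion (both shifts match).
So the condition for constructive reflection is 2 n t = m λ.
Minimum nonzero at m = 1: t = λ / (2 n) = 754 / (2 × 1.32) = 286 nm.

2856 Å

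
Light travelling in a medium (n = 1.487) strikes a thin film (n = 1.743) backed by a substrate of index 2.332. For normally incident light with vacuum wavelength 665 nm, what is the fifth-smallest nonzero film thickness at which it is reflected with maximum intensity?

954 nm

Ray reflecting at the top interface goes from n = 1.487 toward n = 1.743: a half-wave phase shift.
Bottom surface (1.743 → 2.332): reflection off a higher-index medium gives a half-wave phase shift.
Zero or two π shifts → no net half-wave offset.
So the condition for constructive reflection is 2 n t = m λ.
The fifth-smallest nonzero thickness corresponds to m = 5: t = m λ / (2 n) = 5.00 × 665 / (2 × 1.743) = 954 nm.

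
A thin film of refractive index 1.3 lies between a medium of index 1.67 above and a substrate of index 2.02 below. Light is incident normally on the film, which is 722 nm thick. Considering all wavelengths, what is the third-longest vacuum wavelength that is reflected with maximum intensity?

At the upper boundary (n = 1.67 to n = 1.3) the reflected ray undergoes no phase shift.
At the lower boundary (n = 1.3 to n = 2.02) the reflected ray undergoes a half-wave phase shift.
Net: one phase inversion between the two reflected rays.
So the condition for constructive reflection is 2 n t = (m + ½) λ.
λ = 2 n t / (m + ½). The third-longest wavelength is m = 2: λ = 2 × 1.3 × 722 / 2.50 = 751 nm.

751 nm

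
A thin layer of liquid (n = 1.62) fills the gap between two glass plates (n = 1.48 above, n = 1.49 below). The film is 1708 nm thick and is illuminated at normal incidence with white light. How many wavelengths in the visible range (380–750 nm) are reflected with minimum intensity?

Ray reflecting at the top interface goes from n = 1.48 toward n = 1.62: a half-wave phase shift.
Ray reflecting at the bottom interface goes from n = 1.62 toward n = 1.49: no phase shift.
Net: one phase inversion between the two reflected rays.
For dark reflection here: 2 n t = m λ.
λ = 2 n t / m = 5534 / m nm.
m=7: 791 nm (IR); m=8: 692 nm (visible); m=9: 615 nm (visible); m=10: 553 nm (visible); m=11: 503 nm (visible); m=12: 461 nm (visible); m=13: 426 nm (visible); m=14: 395 nm (visible); m=15: 369 nm (UV).

7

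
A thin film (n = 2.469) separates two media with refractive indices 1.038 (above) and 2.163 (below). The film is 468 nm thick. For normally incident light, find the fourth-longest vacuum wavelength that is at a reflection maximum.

660 nm

Top surface (1.038 → 2.469): reflection off a higher-index medium gives a half-wave phase shift.
Bottom surface (2.469 → 2.163): reflection off a lower-index medium gives no phase shift.
Exactly one π shift → a net half-wave offset.
For maximum reflection here: 2 n t = (m + ½) λ.
λ = 2 n t / (m + ½). The fourth-longest wavelength is m = 3: λ = 2 × 2.469 × 468 / 3.50 = 660 nm.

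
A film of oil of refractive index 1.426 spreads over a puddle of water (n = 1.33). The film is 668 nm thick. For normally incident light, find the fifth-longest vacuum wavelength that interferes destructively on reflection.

381 nm

At the upper boundary (n = 1.0 to n = 1.426) the reflected ray undergoes a half-wave phase shift.
Bottom surface (1.426 → 1.33): reflection off a lower-index medium gives no phase shift.
The two reflections differ by half a wavelength.
So the condition for destructive reflection is 2 n t = m λ.
λ = 2 n t / m. The fifth-longest wavelength is m = 5: λ = 2 × 1.426 × 668 / 5.00 = 381 nm.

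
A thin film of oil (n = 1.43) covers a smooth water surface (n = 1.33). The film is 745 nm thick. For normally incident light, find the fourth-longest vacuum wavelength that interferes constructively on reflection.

At the upper boundary (n = 1.0 to n = 1.43) the reflected ray undergoes a half-wave phase shift.
Ray reflecting at the bottom interface goes from n = 1.43 toward n = 1.33: no phase shift.
The two reflections differ by half a wavelength.
With one net inversion, constructive interference in reflection requires 2 n t = (m + ½) λ.
λ = 2 n t / (m + ½). The fourth-longest wavelength is m = 3: λ = 2 × 1.43 × 745 / 3.50 = 609 nm.

609 nm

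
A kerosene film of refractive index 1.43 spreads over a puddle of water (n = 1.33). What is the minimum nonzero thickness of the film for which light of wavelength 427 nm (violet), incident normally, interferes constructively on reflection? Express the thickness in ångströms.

747 Å

Ray reflecting at the top interface goes from n = 1.0 toward n = 1.43: a half-wave phase shift.
Bottom surface (1.43 → 1.33): reflection off a lower-index medium gives no phase shift.
Net: one phase inversion between the two reflected rays.
So the condition for constructive reflection is 2 n t = (m + ½) λ.
Minimum at m = 0: t = λ / (4 n) = 427 / (4 × 1.43) = 74.7 nm.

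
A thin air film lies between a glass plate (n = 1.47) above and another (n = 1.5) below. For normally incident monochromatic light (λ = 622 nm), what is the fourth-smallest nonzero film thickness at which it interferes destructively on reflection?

At the upper boundary (n = 1.47 to n = 1.0) the reflected ray undergoes no phase shift.
Bottom surface (1.0 → 1.5): reflection off a higher-index medium gives a half-wave phase shift.
Exactly one π shift → a net half-wave offset.
For minimum reflection here: 2 n t = m λ.
The fourth-smallest nonzero thickness corresponds to m = 4: t = m λ / (2 n) = 4.00 × 622 / (2 × 1.0) = 1244 nm.

1244 nm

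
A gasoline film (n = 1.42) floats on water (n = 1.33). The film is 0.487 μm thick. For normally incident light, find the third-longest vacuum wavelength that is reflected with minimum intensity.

Ray reflecting at the top interface goes from n = 1.0 toward n = 1.42: a half-wave phase shift.
Ray reflecting at the bottom interface goes from n = 1.42 toward n = 1.33: no phase shift.
Net: one phase inversion between the two reflected rays.
For minimum reflection here: 2 n t = m λ.
λ = 2 n t / m. The third-longest wavelength is m = 3: λ = 2 × 1.42 × 487 / 3.00 = 461 nm.

461 nm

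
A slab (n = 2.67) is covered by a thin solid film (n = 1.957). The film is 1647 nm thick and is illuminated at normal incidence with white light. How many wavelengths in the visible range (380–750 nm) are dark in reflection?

Ray reflecting at the top interface goes from n = 1.0 toward n = 1.957: a half-wave phase shift.
Bottom surface (1.957 → 2.67): reflection off a higher-index medium gives a half-wave phase shift.
Zero or two π shifts → no net half-wave offset.
So the condition for destructive reflection is 2 n t = (m + ½) λ.
λ = 2 n t / (m + ½) = 6446 / (m + ½) nm.
m=8: 758 nm (IR); m=9: 679 nm (visible); m=10: 614 nm (visible); m=11: 561 nm (visible); m=12: 516 nm (visible); m=13: 478 nm (visible); m=14: 445 nm (visible); m=15: 416 nm (visible); m=16: 391 nm (visible); m=17: 368 nm (UV).

8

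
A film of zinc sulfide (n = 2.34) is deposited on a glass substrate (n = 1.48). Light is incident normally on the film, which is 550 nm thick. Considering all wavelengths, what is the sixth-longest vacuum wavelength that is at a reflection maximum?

468 nm

Top surface (1.0 → 2.34): reflection off a higher-index medium gives a half-wave phase shift.
Ray reflecting at the bottom interface goes from n = 2.34 toward n = 1.48: no phase shift.
Net: one phase inversion between the two reflected rays.
For maximum reflection here: 2 n t = (m + ½) λ.
λ = 2 n t / (m + ½). The sixth-longest wavelength is m = 5: λ = 2 × 2.34 × 550 / 5.50 = 468 nm.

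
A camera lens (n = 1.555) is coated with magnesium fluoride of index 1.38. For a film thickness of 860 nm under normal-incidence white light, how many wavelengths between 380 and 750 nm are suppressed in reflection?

Top surface (1.0 → 1.38): reflection off a higher-index medium gives a half-wave phase shift.
At the lower boundary (n = 1.38 to n = 1.555) the reflected ray undergoes a half-wave phase shift.
The two reflections carry the same phase change, so no net offset.
For minimum reflection here: 2 n t = (m + ½) λ.
λ = 2 n t / (m + ½) = 2374 / (m + ½) nm.
m=2: 949 nm (IR); m=3: 678 nm (visible); m=4: 527 nm (visible); m=5: 432 nm (visible); m=6: 365 nm (UV).

3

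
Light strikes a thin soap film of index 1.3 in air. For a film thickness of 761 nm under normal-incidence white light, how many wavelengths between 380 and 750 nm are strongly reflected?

2

At the upper boundary (n = 1.0 to n = 1.3) the reflected ray undergoes a half-wave phase shift.
Ray reflecting at the bottom interface goes from n = 1.3 toward n = 1.0: no phase shift.
Exactly one π shift → a net half-wave offset.
For bright reflection here: 2 n t = (m + ½) λ.
λ = 2 n t / (m + ½) = 1979 / (m + ½) nm.
m=2: 791 nm (IR); m=3: 565 nm (visible); m=4: 440 nm (visible); m=5: 360 nm (UV).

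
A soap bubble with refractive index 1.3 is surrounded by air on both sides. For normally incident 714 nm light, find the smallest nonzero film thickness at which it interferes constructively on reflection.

137 nm

Top surface (1.0 → 1.3): reflection off a higher-index medium gives a half-wave phase shift.
Bottom surface (1.3 → 1.0): reflection off a lower-index medium gives no phase shift.
The two reflections differ by half a wavelength.
So the condition for constructive reflection is 2 n t = (m + ½) λ.
Minimum at m = 0: t = λ / (4 n) = 714 / (4 × 1.3) = 137 nm.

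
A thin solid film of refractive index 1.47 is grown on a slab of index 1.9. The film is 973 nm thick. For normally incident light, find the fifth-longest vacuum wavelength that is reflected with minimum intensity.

Top surface (1.0 → 1.47): reflection off a higher-index medium gives a half-wave phase shift.
Bottom surface (1.47 → 1.9): reflection off a higher-index medium gives a half-wave phase shift.
Zero or two π shifts → no net half-wave offset.
With no net inversion, destructive interference in reflection requires 2 n t = (m + ½) λ.
λ = 2 n t / (m + ½). The fifth-longest wavelength is m = 4: λ = 2 × 1.47 × 973 / 4.50 = 636 nm.

636 nm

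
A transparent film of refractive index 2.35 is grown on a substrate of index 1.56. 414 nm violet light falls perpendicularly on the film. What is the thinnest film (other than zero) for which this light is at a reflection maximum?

Top surface (1.0 → 2.35): reflection off a higher-index medium gives a half-wave phase shift.
At the lower boundary (n = 2.35 to n = 1.56) the reflected ray undergoes no phase shift.
The two reflections differ by half a wavelength.
With one net inversion, constructive interference in reflection requires 2 n t = (m + ½) λ.
Minimum at m = 0: t = λ / (4 n) = 414 / (4 × 2.35) = 44.0 nm.

44.0 nm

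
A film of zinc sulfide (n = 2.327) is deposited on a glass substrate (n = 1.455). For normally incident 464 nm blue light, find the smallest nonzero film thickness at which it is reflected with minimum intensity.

99.7 nm

At the upper boundary (n = 1.0 to n = 2.327) the reflected ray undergoes a half-wave phase shift.
Bottom surface (2.327 → 1.455): reflection off a lower-index medium gives no phase shift.
Exactly one π shift → a net half-wave offset.
With one net inversion, destructive interference in reflection requires 2 n t = m λ.
Minimum nonzero at m = 1: t = λ / (2 n) = 464 / (2 × 2.327) = 99.7 nm.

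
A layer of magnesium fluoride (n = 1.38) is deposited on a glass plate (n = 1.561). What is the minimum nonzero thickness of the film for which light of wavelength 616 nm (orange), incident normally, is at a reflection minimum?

At the upper boundary (n = 1.0 to n = 1.38) the reflected ray undergoes a half-wave phase shift.
Bottom surface (1.38 → 1.561): reflection off a higher-index medium gives a half-wave phase shift.
The two reflections carry the same phase change, so no net offset.
With no net inversion, destructive interference in reflection requires 2 n t = (m + ½) λ.
Minimum at m = 0: t = λ / (4 n) = 616 / (4 × 1.38) = 112 nm.

112 nm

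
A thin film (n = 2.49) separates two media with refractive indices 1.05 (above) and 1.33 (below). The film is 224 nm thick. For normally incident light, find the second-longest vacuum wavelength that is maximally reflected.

Top surface (1.05 → 2.49): reflection off a higher-index medium gives a half-wave phase shift.
Ray reflecting at the bottom interface goes from n = 2.49 toward n = 1.33: no phase shift.
The two reflections differ by half a wavelength.
With one net inversion, constructive interference in reflection requires 2 n t = (m + ½) λ.
λ = 2 n t / (m + ½). The second-longest wavelength is m = 1: λ = 2 × 2.49 × 224 / 1.50 = 744 nm.

744 nm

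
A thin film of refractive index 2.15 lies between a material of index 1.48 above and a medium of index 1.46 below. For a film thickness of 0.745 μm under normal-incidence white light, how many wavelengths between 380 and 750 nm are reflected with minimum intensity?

At the upper boundary (n = 1.48 to n = 2.15) the reflected ray undergoes a half-wave phase shift.
Bottom surface (2.15 → 1.46): reflection off a lower-index medium gives no phase shift.
The two reflections differ by half a wavelength.
With one net inversion, destructive interference in reflection requires 2 n t = m λ.
λ = 2 n t / m = 3204 / m nm.
m=4: 801 nm (IR); m=5: 641 nm (visible); m=6: 534 nm (visible); m=7: 458 nm (visible); m=8: 400 nm (visible); m=9: 356 nm (UV).

4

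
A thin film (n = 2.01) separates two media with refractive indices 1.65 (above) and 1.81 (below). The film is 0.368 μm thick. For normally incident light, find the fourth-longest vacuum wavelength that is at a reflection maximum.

423 nm

Ray reflecting at the top interface goes from n = 1.65 toward n = 2.01: a half-wave phase shift.
At the lower boundary (n = 2.01 to n = 1.81) the reflected ray undergoes no phase shift.
Net: one phase inversion between the two reflected rays.
So the condition for constructive reflection is 2 n t = (m + ½) λ.
λ = 2 n t / (m + ½). The fourth-longest wavelength is m = 3: λ = 2 × 2.01 × 368 / 3.50 = 423 nm.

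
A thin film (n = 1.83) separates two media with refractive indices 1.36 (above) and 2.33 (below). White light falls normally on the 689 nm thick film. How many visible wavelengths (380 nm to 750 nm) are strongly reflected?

3

Top surface (1.36 → 1.83): reflection off a higher-index medium gives a half-wave phase shift.
At the lower boundary (n = 1.83 to n = 2.33) the reflected ray undergoes a half-wave phase shift.
The two reflections carry the same phase change, so no net offset.
For maximum reflection here: 2 n t = m λ.
λ = 2 n t / m = 2522 / m nm.
m=3: 841 nm (IR); m=4: 630 nm (visible); m=5: 504 nm (visible); m=6: 420 nm (visible); m=7: 360 nm (UV).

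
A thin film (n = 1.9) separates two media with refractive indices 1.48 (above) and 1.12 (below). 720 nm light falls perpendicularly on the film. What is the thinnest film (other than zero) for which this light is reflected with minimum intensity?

189 nm

At the upper boundary (n = 1.48 to n = 1.9) the reflected ray undergoes a half-wave phase shift.
Ray reflecting at the bottom interface goes from n = 1.9 toward n = 1.12: no phase shift.
Net: one phase inversion between the two reflected rays.
With one net inversion, destructive interference in reflection requires 2 n t = m λ.
Minimum nonzero at m = 1: t = λ / (2 n) = 720 / (2 × 1.9) = 189 nm.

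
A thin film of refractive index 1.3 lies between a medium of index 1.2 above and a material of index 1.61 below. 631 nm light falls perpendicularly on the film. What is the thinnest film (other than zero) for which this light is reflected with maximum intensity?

243 nm

At the upper boundary (n = 1.2 to n = 1.3) the reflected ray undergoes a half-wave phase shift.
Bottom surface (1.3 → 1.61): reflection off a higher-index medium gives a half-wave phase shift.
The two reflections carry the same phase change, so no net offset.
For bright reflection here: 2 n t = m λ.
Minimum nonzero at m = 1: t = λ / (2 n) = 631 / (2 × 1.3) = 243 nm.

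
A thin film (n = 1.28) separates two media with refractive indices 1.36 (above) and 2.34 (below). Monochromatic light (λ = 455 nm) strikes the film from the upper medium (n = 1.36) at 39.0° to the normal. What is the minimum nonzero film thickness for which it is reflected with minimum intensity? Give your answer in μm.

Top surface (1.36 → 1.28): reflection off a lower-index medium gives no phase shift.
Ray reflecting at the bottom interface goes from n = 1.28 toward n = 2.34: a half-wave phase shift.
Exactly one π shift → a net half-wave offset.
For dark reflection here: 2 n t cos θ_r = m λ.
Snell's law: 1.36 sin 39.0° = 1.28 sin θ_r → sin θ_r = 0.669, cos θ_r = 0.744.
Minimum nonzero at m = 1: t = λ / (2 n cos θ_r) = 455 / (2 × 1.28 × 0.744) = 239 nm.

0.239 μm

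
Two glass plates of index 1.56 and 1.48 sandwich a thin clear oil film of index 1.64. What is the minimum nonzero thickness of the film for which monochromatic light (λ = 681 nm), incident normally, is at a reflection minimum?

208 nm

Ray reflecting at the top interface goes from n = 1.56 toward n = 1.64: a half-wave phase shift.
At the lower boundary (n = 1.64 to n = 1.48) the reflected ray undergoes no phase shift.
The two reflections differ by half a wavelength.
With one net inversion, destructive interference in reflection requires 2 n t = m λ.
Minimum nonzero at m = 1: t = λ / (2 n) = 681 / (2 × 1.64) = 208 nm.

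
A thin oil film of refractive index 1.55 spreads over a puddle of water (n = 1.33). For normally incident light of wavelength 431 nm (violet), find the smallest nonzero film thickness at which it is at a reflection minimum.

Top surface (1.0 → 1.55): reflection off a higher-index medium gives a half-wave phase shift.
At the lower boundary (n = 1.55 to n = 1.33) the reflected ray undergoes no phase shift.
Exactly one π shift → a net half-wave offset.
For dark reflection here: 2 n t = m λ.
Minimum nonzero at m = 1: t = λ / (2 n) = 431 / (2 × 1.55) = 139 nm.

139 nm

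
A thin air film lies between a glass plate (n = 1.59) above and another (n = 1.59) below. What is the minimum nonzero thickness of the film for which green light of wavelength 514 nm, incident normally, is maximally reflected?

Top surface (1.59 → 1.0): reflection off a lower-index medium gives no phase shift.
Ray reflecting at the bottom interface goes from n = 1.0 toward n = 1.59: a half-wave phase shift.
The two reflections differ by half a wavelength.
With one net inversion, constructive interference in reflection requires 2 n t = (m + ½) λ.
Minimum at m = 0: t = λ / (4 n) = 514 / (4 × 1.0) = 129 nm.

129 nm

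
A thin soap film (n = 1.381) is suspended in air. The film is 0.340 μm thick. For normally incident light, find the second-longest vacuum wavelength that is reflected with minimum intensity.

Ray reflecting at the top interface goes from n = 1.0 toward n = 1.381: a half-wave phase shift.
Ray reflecting at the bottom interface goes from n = 1.381 toward n = 1.0: no phase shift.
Exactly one π shift → a net half-wave offset.
With one net inversion, destructive interference in reflection requires 2 n t = m λ.
λ = 2 n t / m. The second-longest wavelength is m = 2: λ = 2 × 1.381 × 340 / 2.00 = 470 nm.

470 nm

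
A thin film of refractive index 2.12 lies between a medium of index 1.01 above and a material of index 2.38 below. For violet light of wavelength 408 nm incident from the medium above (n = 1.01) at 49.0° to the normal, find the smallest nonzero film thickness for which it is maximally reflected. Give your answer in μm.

0.103 μm

Ray reflecting at the top interface goes from n = 1.01 toward n = 2.12: a half-wave phase shift.
At the lower boundary (n = 2.12 to n = 2.38) the reflected ray undergoes a half-wave phase shift.
The two reflections carry the same phase change, so no net offset.
For bright reflection here: 2 n t cos θ_r = m λ.
Snell's law: 1.01 sin 49.0° = 2.12 sin θ_r → sin θ_r = 0.360, cos θ_r = 0.933.
Minimum nonzero at m = 1: t = λ / (2 n cos θ_r) = 408 / (2 × 2.12 × 0.933) = 103 nm.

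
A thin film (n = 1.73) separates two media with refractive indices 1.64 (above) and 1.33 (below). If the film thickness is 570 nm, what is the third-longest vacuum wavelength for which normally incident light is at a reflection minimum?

Top surface (1.64 → 1.73): reflection off a higher-index medium gives a half-wave phase shift.
Ray reflecting at the bottom interface goes from n = 1.73 toward n = 1.33: no phase shift.
The two reflections differ by half a wavelength.
So the condition for destructive reflection is 2 n t = m λ.
λ = 2 n t / m. The third-longest wavelength is m = 3: λ = 2 × 1.73 × 570 / 3.00 = 657 nm.

657 nm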